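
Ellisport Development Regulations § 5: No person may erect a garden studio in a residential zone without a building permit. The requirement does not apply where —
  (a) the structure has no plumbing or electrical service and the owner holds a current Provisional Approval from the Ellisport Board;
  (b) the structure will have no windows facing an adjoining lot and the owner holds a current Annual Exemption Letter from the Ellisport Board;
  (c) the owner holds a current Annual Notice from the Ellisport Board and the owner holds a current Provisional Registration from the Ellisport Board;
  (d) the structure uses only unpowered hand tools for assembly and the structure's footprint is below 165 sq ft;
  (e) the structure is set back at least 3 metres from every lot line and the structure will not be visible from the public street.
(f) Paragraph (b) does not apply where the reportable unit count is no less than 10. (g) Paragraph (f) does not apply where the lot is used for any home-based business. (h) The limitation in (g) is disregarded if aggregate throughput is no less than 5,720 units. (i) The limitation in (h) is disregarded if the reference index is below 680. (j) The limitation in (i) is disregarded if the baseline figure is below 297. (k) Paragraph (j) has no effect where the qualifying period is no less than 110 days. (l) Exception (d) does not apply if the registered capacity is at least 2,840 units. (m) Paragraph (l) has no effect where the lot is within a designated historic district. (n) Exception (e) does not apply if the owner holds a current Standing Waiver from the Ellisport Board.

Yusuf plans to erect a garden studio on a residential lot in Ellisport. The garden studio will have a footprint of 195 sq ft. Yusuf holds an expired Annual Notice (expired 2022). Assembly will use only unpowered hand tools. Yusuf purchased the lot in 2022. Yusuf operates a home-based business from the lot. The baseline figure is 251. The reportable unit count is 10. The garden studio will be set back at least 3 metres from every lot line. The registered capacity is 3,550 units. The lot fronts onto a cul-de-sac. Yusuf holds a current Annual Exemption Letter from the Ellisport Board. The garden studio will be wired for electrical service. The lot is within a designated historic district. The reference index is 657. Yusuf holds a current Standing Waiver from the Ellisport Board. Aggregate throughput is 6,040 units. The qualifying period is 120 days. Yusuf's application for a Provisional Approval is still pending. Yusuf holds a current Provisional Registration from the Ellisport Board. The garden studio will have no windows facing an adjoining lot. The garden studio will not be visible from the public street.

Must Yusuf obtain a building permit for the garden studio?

No — exception (b) applies; Yusuf does not need a building permit.

Exception (a) requires that the structure has no plumbing or electrical service; but electrical service is planned, so (a) is unavailable.
All of (b)'s requirements are met (no windows face an adjoining lot; a current Annual Exemption Letter is held). Applying paragraphs (f)–(k): (f) is triggered (the reportable unit count is 10, meeting the 10 threshold), but is itself disapplied by (g): (g) is triggered — a home-based business operates on the lot. (h) would limit (g) — aggregate throughput is 6,040 units, meeting the 5,720 units threshold — but (i) sets (h) aside: (i) is triggered — the reference index is 657, below the 680 limit. (j) operates (the baseline figure is 251, below the 297 limit), but yields to (k): (k) operates — the qualifying period is 120 days, meeting the 110 days threshold. (b) remains available.
Exception (c) does not apply: no current Annual Notice is held.
Exception (d) fails — the structure's footprint is 195 sq ft, not below 165 sq ft.
All of (e)'s requirements are met (the setback is at least 3 m on every side; the structure will not be visible from the street). But applying paragraph (n): (n) is triggered — a current Standing Waiver is held. So (e) is unavailable.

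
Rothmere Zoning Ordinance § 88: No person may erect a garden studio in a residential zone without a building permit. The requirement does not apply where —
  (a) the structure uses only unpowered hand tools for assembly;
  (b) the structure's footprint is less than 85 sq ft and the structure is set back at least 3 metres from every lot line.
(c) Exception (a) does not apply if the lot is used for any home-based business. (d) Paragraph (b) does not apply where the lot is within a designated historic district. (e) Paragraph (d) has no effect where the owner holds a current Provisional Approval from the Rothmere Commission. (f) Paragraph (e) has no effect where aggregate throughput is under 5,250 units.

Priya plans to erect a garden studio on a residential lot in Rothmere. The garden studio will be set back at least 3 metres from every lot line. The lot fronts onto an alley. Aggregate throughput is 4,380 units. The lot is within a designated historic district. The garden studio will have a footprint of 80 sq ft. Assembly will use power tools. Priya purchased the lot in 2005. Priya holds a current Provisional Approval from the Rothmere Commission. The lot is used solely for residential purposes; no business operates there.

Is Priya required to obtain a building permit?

Exception (a) fails — assembly uses power tools.
Exception (b): the structure's footprint is 80 sq ft, less than the 85 sq ft limit; the setback is at least 3 m on every side — every condition holds. But: (d) is engaged — the lot is in a historic district. (e) would limit (d) — a current Provisional Approval is held — but (f) sets (e) aside: (f) is triggered — aggregate throughput is 4,380 units, under the 5,250 units limit. So (b) is unavailable.
None of the exceptions is available; § 88 applies in full.

Yes — Priya must obtain a building permit.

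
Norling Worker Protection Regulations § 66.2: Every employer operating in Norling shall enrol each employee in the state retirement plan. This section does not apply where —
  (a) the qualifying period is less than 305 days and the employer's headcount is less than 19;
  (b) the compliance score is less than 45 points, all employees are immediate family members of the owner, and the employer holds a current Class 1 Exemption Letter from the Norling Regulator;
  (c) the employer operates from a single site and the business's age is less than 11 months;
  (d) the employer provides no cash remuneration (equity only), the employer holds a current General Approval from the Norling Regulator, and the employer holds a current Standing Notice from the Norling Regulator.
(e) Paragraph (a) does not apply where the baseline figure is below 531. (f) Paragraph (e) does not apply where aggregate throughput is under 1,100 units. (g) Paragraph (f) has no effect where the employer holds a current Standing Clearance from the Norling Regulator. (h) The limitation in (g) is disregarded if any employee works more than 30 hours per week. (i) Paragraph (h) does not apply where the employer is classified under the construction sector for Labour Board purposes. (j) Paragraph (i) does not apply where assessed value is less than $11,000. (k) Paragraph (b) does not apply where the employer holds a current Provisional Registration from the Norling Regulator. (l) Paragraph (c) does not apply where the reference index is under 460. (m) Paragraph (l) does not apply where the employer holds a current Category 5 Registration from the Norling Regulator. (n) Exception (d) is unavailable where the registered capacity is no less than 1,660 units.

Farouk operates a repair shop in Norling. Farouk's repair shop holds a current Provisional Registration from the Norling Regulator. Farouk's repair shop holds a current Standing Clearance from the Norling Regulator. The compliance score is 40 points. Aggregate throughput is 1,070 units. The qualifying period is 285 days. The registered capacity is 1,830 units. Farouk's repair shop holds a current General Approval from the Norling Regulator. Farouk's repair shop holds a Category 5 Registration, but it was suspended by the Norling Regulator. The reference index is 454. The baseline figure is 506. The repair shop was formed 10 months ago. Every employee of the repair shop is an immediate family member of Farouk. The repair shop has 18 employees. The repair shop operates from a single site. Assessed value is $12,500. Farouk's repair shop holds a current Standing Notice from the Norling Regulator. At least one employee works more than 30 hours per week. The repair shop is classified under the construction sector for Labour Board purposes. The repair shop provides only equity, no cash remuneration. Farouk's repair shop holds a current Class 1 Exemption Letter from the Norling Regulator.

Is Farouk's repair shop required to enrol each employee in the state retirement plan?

All of (a)'s requirements are met (the qualifying period is 285 days, less than the 305 days limit; the employer's headcount is 18, less than the 19 limit). But: (e) operates against (a): the baseline figure is 506, below the 531 limit. (f) would limit (e) — aggregate throughput is 1,070 units, under the 1,100 units limit — but (g) sets (f) aside: (g) is engaged — a current Standing Clearance is held. (h) is engaged (at least one employee exceeds 30 hours/week), but is overridden by (i): (i) is engaged — the repair shop is classified under the construction sector. (j) does not operate here (assessed value is $12,500, not less than $11,000), so (i) stands. (a) is therefore removed.
All of (b)'s requirements are met (the compliance score is 40 points, less than the 45 points limit; every employee is an immediate family member; a current Class 1 Exemption Letter is held). Turning to paragraph (k): (k) operates against (b): a current Provisional Registration is held. (b) is therefore removed.
All of (c)'s requirements are met (the employer operates from a single site; the business's age is 10 months, less than the 11 months limit). However, paragraphs (l)–(m) must be considered: (l) operates against (c): the reference index is 454, under the 460 limit. (m) is not engaged (no current Category 5 Registration is held), so (l) stands. (c) is therefore removed.
Exception (d)'s conditions are all satisfied: remuneration is equity-only; a current General Approval is held; a current Standing Notice is held. But: (n) operates against (d): the registered capacity is 1,830 units, meeting the 1,660 units threshold. So (d) is unavailable.
No exception is made out. Farouk's repair shop falls within the general rule.

Yes — Farouk's repair shop must enrol each employee in the state retirement plan.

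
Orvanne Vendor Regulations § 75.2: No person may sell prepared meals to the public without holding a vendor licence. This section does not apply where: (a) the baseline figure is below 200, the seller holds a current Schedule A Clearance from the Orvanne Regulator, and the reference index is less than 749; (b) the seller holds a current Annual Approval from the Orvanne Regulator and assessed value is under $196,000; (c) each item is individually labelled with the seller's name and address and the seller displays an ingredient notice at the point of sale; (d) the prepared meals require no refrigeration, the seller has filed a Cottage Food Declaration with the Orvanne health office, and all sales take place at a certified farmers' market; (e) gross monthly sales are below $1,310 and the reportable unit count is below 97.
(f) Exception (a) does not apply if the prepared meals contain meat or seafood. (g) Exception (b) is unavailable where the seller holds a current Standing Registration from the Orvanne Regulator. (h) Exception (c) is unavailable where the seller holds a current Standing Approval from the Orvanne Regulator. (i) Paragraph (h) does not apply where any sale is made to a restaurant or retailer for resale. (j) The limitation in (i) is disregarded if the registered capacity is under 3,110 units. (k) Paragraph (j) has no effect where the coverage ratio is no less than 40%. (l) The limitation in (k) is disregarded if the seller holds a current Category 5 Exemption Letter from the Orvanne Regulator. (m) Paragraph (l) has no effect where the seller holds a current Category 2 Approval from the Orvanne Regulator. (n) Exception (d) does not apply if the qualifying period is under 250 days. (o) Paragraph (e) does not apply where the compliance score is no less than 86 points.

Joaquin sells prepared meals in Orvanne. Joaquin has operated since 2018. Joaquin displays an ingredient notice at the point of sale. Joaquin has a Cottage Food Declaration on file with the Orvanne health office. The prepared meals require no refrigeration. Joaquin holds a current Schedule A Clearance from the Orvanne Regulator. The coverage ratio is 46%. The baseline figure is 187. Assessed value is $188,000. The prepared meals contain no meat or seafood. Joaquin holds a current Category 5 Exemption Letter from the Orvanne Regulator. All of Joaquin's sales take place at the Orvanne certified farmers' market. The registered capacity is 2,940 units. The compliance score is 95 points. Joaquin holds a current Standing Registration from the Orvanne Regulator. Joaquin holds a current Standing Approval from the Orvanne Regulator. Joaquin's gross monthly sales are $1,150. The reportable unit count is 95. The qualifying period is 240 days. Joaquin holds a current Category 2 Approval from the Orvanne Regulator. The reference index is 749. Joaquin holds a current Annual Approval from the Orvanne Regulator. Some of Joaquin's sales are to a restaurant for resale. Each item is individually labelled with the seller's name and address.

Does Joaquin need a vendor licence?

No — exception (c) applies; Joaquin is not required to hold a vendor licence.

Exception (a) fails — the reference index is 749, not less than 749.
Exception (b) is satisfied on its face — a current Annual Approval is held; assessed value is $188,000, under the $196,000 limit. But applying paragraph (g): (g) operates against (b): a current Standing Registration is held. Exception (b) does not apply.
Exception (c)'s conditions are all satisfied: items are individually labelled; an ingredient notice is displayed. Considering the limiting provisions: (h) would limit (c) — a current Standing Approval is held — but (i) sets (h) aside: (i) operates against (h): some sales are to a restaurant for resale. (j) applies (the registered capacity is 2,940 units, under the 3,110 units limit), but is itself disapplied by (k): (k) operates against (j): the coverage ratio is 46%, meeting the 40% threshold. (l) operates (a current Category 5 Exemption Letter is held), but is displaced by (m): (m) applies — a current Category 2 Approval is held. So (c) applies.
Exception (d) is satisfied on its face — the prepared meals are shelf-stable; a Cottage Food Declaration is on file; all sales are at a certified farmers' market. But: (n) operates against (d): the qualifying period is 240 days, under the 250 days limit. Exception (d) does not apply.
Exception (e): gross monthly sales are $1,150, below the $1,310 limit; the reportable unit count is 95, below the 97 limit — every condition holds. However, paragraph (o) must be considered: (o) is engaged — the compliance score is 95 points, meeting the 86 points threshold. (e) is therefore removed.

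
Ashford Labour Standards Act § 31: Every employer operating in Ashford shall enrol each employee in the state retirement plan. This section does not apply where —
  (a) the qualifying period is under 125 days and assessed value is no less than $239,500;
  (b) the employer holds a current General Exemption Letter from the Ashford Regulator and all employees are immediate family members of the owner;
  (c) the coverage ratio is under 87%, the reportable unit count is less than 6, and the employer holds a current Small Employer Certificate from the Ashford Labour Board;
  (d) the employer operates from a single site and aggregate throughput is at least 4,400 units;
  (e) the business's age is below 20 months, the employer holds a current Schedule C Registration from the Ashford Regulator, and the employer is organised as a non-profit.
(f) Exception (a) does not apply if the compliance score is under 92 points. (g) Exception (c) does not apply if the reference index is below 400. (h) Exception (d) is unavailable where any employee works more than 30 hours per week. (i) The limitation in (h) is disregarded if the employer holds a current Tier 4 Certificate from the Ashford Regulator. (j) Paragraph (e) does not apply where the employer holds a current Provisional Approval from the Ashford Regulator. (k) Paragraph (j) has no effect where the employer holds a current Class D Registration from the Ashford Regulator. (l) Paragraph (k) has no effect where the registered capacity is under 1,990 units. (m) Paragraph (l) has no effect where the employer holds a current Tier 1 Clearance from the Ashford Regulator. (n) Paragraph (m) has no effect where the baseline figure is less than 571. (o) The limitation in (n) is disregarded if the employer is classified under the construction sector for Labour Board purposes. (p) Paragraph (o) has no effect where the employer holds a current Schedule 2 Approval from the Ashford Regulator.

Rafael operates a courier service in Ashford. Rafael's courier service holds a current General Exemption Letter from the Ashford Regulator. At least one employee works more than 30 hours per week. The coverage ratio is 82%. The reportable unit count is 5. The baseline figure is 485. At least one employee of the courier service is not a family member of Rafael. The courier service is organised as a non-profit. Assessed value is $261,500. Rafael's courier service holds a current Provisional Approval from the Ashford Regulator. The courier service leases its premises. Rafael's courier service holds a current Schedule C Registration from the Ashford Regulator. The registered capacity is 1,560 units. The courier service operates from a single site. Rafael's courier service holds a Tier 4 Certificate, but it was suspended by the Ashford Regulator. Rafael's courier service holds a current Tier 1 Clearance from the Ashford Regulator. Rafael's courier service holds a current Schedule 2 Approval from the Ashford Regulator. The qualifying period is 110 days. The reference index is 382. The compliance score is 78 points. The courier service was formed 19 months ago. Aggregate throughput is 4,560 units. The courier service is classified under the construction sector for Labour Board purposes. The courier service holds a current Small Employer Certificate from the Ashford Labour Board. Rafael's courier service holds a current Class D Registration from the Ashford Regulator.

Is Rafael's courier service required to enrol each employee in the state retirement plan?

Yes — Rafael's courier service must enrol each employee in the state retirement plan.

Exception (a)'s conditions are all satisfied: the qualifying period is 110 days, under the 125 days limit; assessed value is $261,500, meeting the $239,500 threshold. But applying paragraph (f): (f) operates against (a): the compliance score is 78 points, under the 92 points limit. So (a) is unavailable.
Exception (b) fails — at least one employee is not a family member.
Exception (c) is satisfied on its face — the coverage ratio is 82%, under the 87% limit; the reportable unit count is 5, less than the 6 limit; a current Small Employer Certificate is held. However, paragraph (g) must be considered: (g) operates against (c): the reference index is 382, below the 400 limit. Exception (c) does not apply.
Exception (d)'s conditions are all satisfied: the employer operates from a single site; aggregate throughput is 4,560 units, meeting the 4,400 units threshold. But applying paragraphs (h)–(i): (h) operates against (d): at least one employee exceeds 30 hours/week. (i) is inapplicable (there is no Tier 4 Certificate in force), so (h) stands. So (d) is unavailable.
Exception (e) is satisfied on its face — the business's age is 19 months, below the 20 months limit; a current Schedule C Registration is held; the employer is a non-profit. But applying paragraphs (j)–(p): (j) operates — a current Provisional Approval is held. (k) is engaged (a current Class D Registration is held), but yields to (l): (l) is engaged — the registered capacity is 1,560 units, under the 1,990 units limit. (m) is engaged (a current Tier 1 Clearance is held), but is set aside by (n): (n) operates against (m): the baseline figure is 485, less than the 571 limit. (o) is triggered (the courier service is classified under the construction sector), but yields to (p): (p) is triggered — a current Schedule 2 Approval is held. (e) is therefore removed.
None of the exceptions is available; § 31 applies in full.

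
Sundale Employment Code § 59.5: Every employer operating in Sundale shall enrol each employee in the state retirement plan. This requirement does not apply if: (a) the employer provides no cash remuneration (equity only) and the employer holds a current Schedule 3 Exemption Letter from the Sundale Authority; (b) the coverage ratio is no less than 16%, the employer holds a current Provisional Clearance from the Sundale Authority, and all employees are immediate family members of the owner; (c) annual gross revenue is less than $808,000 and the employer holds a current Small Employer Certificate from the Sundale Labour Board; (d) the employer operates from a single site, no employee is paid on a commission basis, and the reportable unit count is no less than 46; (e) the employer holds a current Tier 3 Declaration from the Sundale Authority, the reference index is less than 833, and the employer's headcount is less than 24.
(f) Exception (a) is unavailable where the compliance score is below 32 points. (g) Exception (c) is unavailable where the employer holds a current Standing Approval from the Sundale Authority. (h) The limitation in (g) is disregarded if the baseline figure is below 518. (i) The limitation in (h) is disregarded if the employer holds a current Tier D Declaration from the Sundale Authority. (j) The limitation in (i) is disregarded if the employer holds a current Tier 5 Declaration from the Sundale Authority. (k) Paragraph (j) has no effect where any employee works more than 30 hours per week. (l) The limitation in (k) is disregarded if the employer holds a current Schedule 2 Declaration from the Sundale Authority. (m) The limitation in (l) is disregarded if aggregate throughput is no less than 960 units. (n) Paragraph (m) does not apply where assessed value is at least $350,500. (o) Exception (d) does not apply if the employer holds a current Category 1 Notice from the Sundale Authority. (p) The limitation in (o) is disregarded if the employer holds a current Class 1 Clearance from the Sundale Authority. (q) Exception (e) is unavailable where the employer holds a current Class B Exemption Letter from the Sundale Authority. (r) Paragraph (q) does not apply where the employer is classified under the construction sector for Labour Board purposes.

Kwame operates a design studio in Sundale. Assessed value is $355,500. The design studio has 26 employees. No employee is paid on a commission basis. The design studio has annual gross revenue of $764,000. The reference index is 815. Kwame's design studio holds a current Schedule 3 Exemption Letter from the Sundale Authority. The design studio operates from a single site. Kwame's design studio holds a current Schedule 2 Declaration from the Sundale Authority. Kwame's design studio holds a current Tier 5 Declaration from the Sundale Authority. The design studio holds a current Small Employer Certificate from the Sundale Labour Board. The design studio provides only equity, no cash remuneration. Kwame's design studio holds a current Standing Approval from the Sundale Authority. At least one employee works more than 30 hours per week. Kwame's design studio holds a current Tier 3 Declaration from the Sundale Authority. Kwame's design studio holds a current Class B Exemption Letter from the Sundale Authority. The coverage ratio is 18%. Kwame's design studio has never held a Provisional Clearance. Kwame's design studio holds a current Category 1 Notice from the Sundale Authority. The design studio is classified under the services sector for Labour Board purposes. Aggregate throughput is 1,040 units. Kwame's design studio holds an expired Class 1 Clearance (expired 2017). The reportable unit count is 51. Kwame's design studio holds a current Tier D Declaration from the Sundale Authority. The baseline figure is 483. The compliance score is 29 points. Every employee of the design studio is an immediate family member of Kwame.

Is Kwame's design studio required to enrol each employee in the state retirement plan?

No — exception (c) applies; Kwame's design studio is not required to enrol each employee in the state retirement plan.

All of (a)'s requirements are met (remuneration is equity-only; a current Schedule 3 Exemption Letter is held). But: (f) operates — the compliance score is 29 points, below the 32 points limit. (a) is therefore removed.
Exception (b) requires that the employer holds a current Provisional Clearance from the Sundale Authority; but no current Provisional Clearance is held, so (b) is unavailable.
Exception (c) is satisfied on its face — annual gross revenue is $764,000, less than the $808,000 limit; a current Small Employer Certificate is held. Applying paragraphs (g)–(n): (g) is engaged (a current Standing Approval is held), but is overridden by (h): (h) is engaged — the baseline figure is 483, below the 518 limit. (i) would limit (h) — a current Tier D Declaration is held — but (j) sets (i) aside: (j) is triggered — a current Tier 5 Declaration is held. (k) operates (at least one employee exceeds 30 hours/week), but is set aside by (l): (l) operates against (k): a current Schedule 2 Declaration is held. (m) would limit (l) — aggregate throughput is 1,040 units, meeting the 960 units threshold — but (n) sets (m) aside: (n) operates against (m): assessed value is $355,500, meeting the $350,500 threshold. So (c) applies.
Exception (d): the employer operates from a single site; no employee is paid on commission; the reportable unit count is 51, meeting the 46 threshold — every condition holds. But: (o) is triggered — a current Category 1 Notice is held. (p), which would lift (o), is inapplicable — the Class 1 Clearance is not current. (d) is therefore removed.
Exception (e) requires that the employer's headcount is less than 24; but the employer's headcount is 26, not less than 24, so (e) is unavailable.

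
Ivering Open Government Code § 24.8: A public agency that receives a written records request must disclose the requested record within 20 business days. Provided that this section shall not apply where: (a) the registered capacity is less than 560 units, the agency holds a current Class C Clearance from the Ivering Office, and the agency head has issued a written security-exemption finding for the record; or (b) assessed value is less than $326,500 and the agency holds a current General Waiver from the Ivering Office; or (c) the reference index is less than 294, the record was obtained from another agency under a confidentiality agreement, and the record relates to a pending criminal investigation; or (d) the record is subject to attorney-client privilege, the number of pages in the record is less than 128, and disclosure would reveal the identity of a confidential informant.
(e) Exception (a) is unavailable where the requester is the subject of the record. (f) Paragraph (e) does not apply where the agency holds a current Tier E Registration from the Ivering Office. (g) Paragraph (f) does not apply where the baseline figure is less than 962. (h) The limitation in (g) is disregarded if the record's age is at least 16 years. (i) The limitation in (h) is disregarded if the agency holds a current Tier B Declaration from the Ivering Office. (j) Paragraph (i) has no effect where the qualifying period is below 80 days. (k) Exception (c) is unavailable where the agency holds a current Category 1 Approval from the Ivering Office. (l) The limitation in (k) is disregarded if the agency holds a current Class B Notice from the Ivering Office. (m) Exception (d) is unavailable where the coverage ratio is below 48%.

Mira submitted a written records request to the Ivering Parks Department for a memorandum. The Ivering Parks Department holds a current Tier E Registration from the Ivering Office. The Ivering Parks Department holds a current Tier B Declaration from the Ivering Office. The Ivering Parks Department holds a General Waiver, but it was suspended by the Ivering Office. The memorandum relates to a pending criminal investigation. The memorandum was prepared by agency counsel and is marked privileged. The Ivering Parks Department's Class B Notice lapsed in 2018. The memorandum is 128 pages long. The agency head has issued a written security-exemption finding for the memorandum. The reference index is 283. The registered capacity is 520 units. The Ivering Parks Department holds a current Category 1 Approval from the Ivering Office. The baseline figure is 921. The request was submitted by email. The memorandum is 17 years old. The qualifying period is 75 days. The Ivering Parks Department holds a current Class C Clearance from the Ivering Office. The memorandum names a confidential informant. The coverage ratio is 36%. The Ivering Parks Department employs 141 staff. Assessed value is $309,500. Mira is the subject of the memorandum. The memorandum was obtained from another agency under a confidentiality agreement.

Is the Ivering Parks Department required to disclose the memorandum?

Exception (a): the registered capacity is 520 units, less than the 560 units limit; a current Class C Clearance is held; a written security-exemption finding has been issued — every condition holds. As to paragraphs (e)–(j): (e) would limit (a) — Mira is the subject of the memorandum — but (f) sets (e) aside: (f) is engaged — a current Tier E Registration is held. (g) would limit (f) — the baseline figure is 921, less than the 962 limit — but (h) sets (g) aside: (h) operates — the record's age is 17 years, meeting the 16 years threshold. (i) is triggered (a current Tier B Declaration is held), but yields to (j): (j) is engaged — the qualifying period is 75 days, below the 80 days limit. (a) remains available.
Exception (b) fails — the General Waiver is not current.
All of (c)'s requirements are met (the reference index is 283, less than the 294 limit; the memorandum was obtained under a confidentiality agreement; the memorandum relates to a pending investigation). But applying paragraphs (k)–(l): (k) operates against (c): a current Category 1 Approval is held. (l) is not engaged (there is no Class B Notice in force), so (k) stands. So (c) is unavailable.
Exception (d) does not apply: the number of pages in the record is 128, not less than 128.

No — exception (a) applies; the Ivering Parks Department is not required to disclose the memorandum.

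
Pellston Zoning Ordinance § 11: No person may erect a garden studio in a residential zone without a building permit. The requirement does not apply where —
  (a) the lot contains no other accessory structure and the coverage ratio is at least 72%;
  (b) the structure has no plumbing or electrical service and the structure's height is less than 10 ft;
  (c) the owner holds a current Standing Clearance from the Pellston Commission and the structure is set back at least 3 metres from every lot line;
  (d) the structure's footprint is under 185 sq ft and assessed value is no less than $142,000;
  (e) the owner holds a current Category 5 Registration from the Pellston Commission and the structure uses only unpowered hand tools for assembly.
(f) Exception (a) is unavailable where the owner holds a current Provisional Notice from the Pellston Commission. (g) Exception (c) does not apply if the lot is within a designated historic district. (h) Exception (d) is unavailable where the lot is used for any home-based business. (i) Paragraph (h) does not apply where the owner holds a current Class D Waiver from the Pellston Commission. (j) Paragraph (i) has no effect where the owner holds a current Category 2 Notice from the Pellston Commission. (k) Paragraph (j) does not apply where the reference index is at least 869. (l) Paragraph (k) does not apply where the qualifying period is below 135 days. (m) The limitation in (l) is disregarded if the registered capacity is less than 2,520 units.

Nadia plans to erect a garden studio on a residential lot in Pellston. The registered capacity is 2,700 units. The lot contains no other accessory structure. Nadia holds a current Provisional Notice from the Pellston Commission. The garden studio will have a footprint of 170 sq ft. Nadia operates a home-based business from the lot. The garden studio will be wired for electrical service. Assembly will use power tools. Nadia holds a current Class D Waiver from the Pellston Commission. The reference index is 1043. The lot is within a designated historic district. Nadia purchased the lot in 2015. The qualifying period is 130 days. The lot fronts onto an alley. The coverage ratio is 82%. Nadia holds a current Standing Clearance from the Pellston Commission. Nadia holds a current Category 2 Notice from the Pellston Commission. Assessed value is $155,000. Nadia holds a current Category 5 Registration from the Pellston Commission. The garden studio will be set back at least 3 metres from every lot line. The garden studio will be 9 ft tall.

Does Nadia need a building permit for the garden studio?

Exception (a): the lot has no other accessory structure; the coverage ratio is 82%, meeting the 72% threshold — every condition holds. But: (f) is engaged — a current Provisional Notice is held. (a) is therefore removed.
Exception (b) does not apply: electrical service is planned.
All of (c)'s requirements are met (a current Standing Clearance is held; the setback is at least 3 m on every side). Turning to paragraph (g): (g) operates — the lot is in a historic district. (c) is therefore removed.
Exception (d): the structure's footprint is 170 sq ft, under the 185 sq ft limit; assessed value is $155,000, meeting the $142,000 threshold — every condition holds. But applying paragraphs (h)–(m): (h) is triggered — a home-based business operates on the lot. (i) would limit (h) — a current Class D Waiver is held — but (j) sets (i) aside: (j) applies — a current Category 2 Notice is held. (k) applies (the reference index is 1,043, meeting the 869 threshold), but is overridden by (l): (l) operates against (k): the qualifying period is 130 days, below the 135 days limit. (m) is not engaged (the registered capacity is 2,700 units, not less than 2,520 units), so (l) stands. So (d) is unavailable.
Exception (e) fails — assembly uses power tools.
No exception is made out. Nadia falls within the general rule.

Yes — Nadia must obtain a building permit.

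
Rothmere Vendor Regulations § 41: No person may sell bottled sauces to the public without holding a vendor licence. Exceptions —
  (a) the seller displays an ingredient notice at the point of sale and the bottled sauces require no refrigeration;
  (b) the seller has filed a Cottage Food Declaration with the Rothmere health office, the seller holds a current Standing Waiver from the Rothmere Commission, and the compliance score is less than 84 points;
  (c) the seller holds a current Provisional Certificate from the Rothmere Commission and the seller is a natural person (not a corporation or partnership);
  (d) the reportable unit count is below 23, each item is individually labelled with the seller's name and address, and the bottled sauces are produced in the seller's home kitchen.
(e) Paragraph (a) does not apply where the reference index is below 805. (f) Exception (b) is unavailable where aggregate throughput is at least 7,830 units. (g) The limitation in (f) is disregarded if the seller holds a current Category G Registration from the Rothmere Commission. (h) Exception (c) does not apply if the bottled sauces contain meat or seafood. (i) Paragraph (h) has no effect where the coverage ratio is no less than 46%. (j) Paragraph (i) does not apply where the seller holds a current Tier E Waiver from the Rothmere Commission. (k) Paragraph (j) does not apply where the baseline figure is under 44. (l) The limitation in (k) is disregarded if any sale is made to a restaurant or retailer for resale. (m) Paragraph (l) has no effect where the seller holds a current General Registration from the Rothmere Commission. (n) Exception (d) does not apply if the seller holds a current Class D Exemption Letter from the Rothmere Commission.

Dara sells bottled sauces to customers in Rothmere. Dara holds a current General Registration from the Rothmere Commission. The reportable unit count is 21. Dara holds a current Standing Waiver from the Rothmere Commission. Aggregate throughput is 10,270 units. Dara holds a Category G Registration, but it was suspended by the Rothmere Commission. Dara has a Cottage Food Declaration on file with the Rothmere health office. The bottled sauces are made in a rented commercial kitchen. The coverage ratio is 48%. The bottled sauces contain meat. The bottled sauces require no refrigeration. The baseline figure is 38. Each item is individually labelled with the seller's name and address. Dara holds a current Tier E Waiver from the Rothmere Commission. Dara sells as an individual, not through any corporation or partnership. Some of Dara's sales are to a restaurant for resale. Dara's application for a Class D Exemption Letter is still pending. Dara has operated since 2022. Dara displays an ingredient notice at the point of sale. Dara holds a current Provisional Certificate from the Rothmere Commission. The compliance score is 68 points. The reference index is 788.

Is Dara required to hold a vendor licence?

No — exception (c) applies; Dara is not required to hold a vendor licence.

Exception (a)'s conditions are all satisfied: an ingredient notice is displayed; the bottled sauces are shelf-stable. But applying paragraph (e): (e) is triggered — the reference index is 788, below the 805 limit. Exception (a) does not apply.
Exception (b): a Cottage Food Declaration is on file; a current Standing Waiver is held; the compliance score is 68 points, less than the 84 points limit — every condition holds. But applying paragraphs (f)–(g): (f) operates against (b): aggregate throughput is 10,270 units, meeting the 7,830 units threshold. (g) does not operate here (there is no Category G Registration in force), so (f) stands. (b) is therefore removed.
All of (c)'s requirements are met (a current Provisional Certificate is held; the seller is a natural person). Applying paragraphs (h)–(m): (h) is triggered (the bottled sauces contain meat), but is overridden by (i): (i) is triggered — the coverage ratio is 48%, meeting the 46% threshold. (j) would limit (i) — a current Tier E Waiver is held — but (k) sets (j) aside: (k) applies — the baseline figure is 38, under the 44 limit. (l) is engaged (some sales are to a restaurant for resale), but yields to (m): (m) operates against (l): a current General Registration is held. So (c) applies.
Exception (d) requires that the bottled sauces are produced in the seller's home kitchen; but the bottled sauces are made in a commercial kitchen, not a home kitchen, so (d) is unavailable.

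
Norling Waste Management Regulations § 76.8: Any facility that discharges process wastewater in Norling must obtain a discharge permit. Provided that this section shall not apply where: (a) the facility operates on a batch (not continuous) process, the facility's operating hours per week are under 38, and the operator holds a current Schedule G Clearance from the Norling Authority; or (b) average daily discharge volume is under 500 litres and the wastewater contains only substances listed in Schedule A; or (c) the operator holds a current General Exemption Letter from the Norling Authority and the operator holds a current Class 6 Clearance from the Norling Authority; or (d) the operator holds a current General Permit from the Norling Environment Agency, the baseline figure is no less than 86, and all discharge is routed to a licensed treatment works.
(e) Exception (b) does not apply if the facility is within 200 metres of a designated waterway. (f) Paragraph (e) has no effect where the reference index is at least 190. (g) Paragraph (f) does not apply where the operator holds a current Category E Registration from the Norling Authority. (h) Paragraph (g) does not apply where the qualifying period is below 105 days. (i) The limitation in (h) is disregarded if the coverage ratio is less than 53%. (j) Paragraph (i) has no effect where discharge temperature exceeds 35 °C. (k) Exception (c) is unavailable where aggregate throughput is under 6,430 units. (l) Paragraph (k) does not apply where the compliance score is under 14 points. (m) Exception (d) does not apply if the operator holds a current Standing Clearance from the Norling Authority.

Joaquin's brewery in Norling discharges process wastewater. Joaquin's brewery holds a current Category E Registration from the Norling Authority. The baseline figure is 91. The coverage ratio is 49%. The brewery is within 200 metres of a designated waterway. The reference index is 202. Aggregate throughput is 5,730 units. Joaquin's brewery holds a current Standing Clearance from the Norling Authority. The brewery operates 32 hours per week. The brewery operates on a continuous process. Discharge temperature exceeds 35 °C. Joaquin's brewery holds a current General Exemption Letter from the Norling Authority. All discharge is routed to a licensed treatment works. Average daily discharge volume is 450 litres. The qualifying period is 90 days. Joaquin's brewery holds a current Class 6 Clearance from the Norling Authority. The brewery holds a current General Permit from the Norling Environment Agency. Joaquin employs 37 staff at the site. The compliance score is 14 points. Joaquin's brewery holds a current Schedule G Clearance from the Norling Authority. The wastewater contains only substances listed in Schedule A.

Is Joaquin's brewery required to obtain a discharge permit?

No — exception (b) applies; Joaquin's brewery is not required to obtain a discharge permit.

Exception (a) does not apply: the facility operates on a continuous process.
Exception (b)'s conditions are all satisfied: average daily discharge volume is 450 litres, under the 500 litres limit; the wastewater is Schedule-A-only. Considering the limiting provisions: (e) would limit (b) — the brewery is within 200 m of a designated waterway — but (f) sets (e) aside: (f) operates against (e): the reference index is 202, meeting the 190 threshold. (g) applies (a current Category E Registration is held), but yields to (h): (h) is triggered — the qualifying period is 90 days, below the 105 days limit. (i) operates (the coverage ratio is 49%, less than the 53% limit), but is displaced by (j): (j) operates against (i): discharge temperature exceeds 35 °C. Exception (b) stands.
Exception (c) is satisfied on its face — a current General Exemption Letter is held; a current Class 6 Clearance is held. But applying paragraphs (k)–(l): (k) is engaged — aggregate throughput is 5,730 units, under the 6,430 units limit. (l) is inapplicable (the compliance score is 14 points, not under 14 points), so (k) stands. So (c) is unavailable.
Exception (d)'s conditions are all satisfied: a current General Permit is held; the baseline figure is 91, meeting the 86 threshold; discharge is routed to a licensed treatment works. But applying paragraph (m): (m) operates against (d): a current Standing Clearance is held. Exception (d) does not apply.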